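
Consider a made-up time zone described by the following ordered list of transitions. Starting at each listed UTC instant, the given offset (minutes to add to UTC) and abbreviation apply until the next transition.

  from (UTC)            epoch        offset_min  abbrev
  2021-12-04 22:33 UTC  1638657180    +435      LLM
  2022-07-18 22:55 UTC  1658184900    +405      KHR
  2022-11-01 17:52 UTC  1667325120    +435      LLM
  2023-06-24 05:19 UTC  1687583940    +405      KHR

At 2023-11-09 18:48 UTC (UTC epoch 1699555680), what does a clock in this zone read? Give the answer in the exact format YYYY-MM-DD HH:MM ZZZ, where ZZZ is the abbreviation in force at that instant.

2023-11-10 01:33 KHR

Query: 2023-11-09 18:48 UTC
Rule 4/4 (KHR, +06:45): 2023-06-24 05:19 UTC ≤ query < +∞
18·60 + 48 + 405 = 1533 min
1533 = 1·1440 + 93; 93 = 1·60 + 33 → 01:33, 2023-11-09 + 1 day = 2023-11-10
→ 2023-11-10 01:33 KHR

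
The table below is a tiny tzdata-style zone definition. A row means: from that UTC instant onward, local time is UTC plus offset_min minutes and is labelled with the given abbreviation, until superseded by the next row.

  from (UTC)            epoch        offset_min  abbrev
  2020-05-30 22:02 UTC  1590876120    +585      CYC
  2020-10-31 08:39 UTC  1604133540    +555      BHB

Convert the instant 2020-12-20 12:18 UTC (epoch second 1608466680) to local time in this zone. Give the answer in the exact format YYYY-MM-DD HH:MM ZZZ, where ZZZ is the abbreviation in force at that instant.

Query: 2020-12-20 12:18 UTC
Rule 2/2 (BHB, +09:15): 2020-10-31 08:39 UTC ≤ query < +∞
12·60 + 18 + 555 = 1293 min
1293 = 0·1440 + 1293; 1293 = 21·60 + 33 → 21:33, same day
→ 2020-12-20 21:33 BHB

2020-12-20 21:33 BHB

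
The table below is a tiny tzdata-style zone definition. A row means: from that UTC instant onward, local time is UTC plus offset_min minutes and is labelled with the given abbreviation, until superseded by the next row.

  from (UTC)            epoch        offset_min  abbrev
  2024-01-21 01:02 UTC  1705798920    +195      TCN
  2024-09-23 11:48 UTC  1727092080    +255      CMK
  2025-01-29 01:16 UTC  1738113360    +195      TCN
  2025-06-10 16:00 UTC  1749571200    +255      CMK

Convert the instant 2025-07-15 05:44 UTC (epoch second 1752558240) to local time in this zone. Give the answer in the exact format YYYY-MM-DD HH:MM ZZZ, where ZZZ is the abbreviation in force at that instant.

Query: 2025-07-15 05:44 UTC
Rule 4/4 (CMK, +04:15): 2025-06-10 16:00 UTC ≤ query < +∞
5·60 + 44 + 255 = 599 min
599 = 0·1440 + 599; 599 = 9·60 + 59 → 09:59, same day
→ 2025-07-15 09:59 CMK

2025-07-15 09:59 CMK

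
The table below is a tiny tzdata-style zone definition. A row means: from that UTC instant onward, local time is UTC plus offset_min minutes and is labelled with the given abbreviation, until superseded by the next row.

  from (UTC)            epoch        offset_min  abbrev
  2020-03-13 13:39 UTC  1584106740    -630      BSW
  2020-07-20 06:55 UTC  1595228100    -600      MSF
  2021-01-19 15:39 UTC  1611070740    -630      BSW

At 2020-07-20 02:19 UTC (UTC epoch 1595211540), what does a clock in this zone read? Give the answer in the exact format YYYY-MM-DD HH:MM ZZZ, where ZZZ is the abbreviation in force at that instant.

2020-07-19 15:49 BSW

Query: 2020-07-20 02:19 UTC
Rule 1/3 (BSW, -10:30): 2020-03-13 13:39 UTC ≤ query < 2020-07-20 06:55 UTC
2·60 + 19 - 630 = -491 min
-491 = -1·1440 + 949; 949 = 15·60 + 49 → 15:49, 2020-07-20 - 1 day = 2020-07-19
→ 2020-07-19 15:49 BSW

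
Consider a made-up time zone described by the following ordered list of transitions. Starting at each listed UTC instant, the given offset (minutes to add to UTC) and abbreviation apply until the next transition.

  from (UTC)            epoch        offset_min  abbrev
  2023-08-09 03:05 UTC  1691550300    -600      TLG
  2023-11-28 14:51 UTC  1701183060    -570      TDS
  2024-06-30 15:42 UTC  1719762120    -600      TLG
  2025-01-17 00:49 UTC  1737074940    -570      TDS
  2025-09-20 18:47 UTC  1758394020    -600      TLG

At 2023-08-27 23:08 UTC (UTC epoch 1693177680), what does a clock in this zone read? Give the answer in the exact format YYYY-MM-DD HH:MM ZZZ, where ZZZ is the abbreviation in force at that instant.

2023-08-27 13:08 TLG

Query: 2023-08-27 23:08 UTC
Rule 1/5 (TLG, -10:00): 2023-08-09 03:05 UTC ≤ query < 2023-11-28 14:51 UTC
23·60 + 8 - 600 = 788 min
788 = 0·1440 + 788; 788 = 13·60 + 8 → 13:08, same day
→ 2023-08-27 13:08 TLG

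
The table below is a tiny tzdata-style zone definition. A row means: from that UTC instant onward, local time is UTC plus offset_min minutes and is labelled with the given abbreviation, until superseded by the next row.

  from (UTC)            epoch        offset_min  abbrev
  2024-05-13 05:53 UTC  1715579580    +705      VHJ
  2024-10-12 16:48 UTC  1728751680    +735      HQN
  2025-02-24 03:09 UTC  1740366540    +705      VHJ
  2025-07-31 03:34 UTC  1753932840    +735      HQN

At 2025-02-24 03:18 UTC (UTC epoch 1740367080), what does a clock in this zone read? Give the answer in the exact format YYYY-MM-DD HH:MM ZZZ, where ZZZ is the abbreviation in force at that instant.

Query: 2025-02-24 03:18 UTC
Rule 3/4 (VHJ, +11:45): 2025-02-24 03:09 UTC ≤ query < 2025-07-31 03:34 UTC
3·60 + 18 + 705 = 903 min
903 = 0·1440 + 903; 903 = 15·60 + 3 → 15:03, same day
→ 2025-02-24 15:03 VHJ

2025-02-24 15:03 VHJ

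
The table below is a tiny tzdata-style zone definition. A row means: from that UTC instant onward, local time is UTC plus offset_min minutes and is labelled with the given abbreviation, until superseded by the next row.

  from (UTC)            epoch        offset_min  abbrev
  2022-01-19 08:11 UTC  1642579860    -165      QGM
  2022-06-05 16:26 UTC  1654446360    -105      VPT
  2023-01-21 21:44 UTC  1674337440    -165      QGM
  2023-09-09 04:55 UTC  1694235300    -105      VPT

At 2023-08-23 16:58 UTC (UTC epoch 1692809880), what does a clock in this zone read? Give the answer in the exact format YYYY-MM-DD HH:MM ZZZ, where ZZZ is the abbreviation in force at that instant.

Query: 2023-08-23 16:58 UTC
Rule 3/4 (QGM, -02:45): 2023-01-21 21:44 UTC ≤ query < 2023-09-09 04:55 UTC
16·60 + 58 - 165 = 853 min
853 = 0·1440 + 853; 853 = 14·60 + 13 → 14:13, same day
→ 2023-08-23 14:13 QGM

2023-08-23 14:13 QGM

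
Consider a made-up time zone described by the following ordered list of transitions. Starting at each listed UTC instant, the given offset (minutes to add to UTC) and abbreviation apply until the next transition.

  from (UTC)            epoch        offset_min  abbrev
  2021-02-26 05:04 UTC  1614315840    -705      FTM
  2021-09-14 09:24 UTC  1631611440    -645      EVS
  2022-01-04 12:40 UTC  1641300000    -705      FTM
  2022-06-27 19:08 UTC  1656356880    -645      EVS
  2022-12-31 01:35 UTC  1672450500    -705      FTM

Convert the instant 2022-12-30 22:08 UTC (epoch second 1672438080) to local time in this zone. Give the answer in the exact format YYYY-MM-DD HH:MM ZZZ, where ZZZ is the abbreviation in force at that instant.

Query: 2022-12-30 22:08 UTC
Rule 4/5 (EVS, -10:45): 2022-06-27 19:08 UTC ≤ query < 2022-12-31 01:35 UTC
22·60 + 8 - 645 = 683 min
683 = 0·1440 + 683; 683 = 11·60 + 23 → 11:23, same day
→ 2022-12-30 11:23 EVS

2022-12-30 11:23 EVS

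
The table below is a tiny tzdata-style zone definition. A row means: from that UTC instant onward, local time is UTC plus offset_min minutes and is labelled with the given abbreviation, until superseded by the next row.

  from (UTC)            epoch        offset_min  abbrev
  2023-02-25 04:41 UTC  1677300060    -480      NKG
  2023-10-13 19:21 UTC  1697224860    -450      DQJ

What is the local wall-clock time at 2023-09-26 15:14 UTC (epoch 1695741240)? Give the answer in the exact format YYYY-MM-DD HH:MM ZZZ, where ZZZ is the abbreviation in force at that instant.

Query: 2023-09-26 15:14 UTC
Rule 1/2 (NKG, -08:00): 2023-02-25 04:41 UTC ≤ query < 2023-10-13 19:21 UTC
15·60 + 14 - 480 = 434 min
434 = 0·1440 + 434; 434 = 7·60 + 14 → 07:14, same day
→ 2023-09-26 07:14 NKG

2023-09-26 07:14 NKG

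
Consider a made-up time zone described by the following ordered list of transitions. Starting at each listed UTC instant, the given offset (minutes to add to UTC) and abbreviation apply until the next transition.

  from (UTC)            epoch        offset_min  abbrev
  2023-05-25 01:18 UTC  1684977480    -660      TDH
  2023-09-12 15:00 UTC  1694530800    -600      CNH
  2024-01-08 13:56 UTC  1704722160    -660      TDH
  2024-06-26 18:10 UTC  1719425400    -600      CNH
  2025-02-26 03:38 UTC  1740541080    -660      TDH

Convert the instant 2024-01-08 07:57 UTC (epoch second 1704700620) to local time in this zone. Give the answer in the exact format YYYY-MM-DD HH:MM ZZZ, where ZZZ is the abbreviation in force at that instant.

Query: 2024-01-08 07:57 UTC
Rule 2/5 (CNH, -10:00): 2023-09-12 15:00 UTC ≤ query < 2024-01-08 13:56 UTC
7·60 + 57 - 600 = -123 min
-123 = -1·1440 + 1317; 1317 = 21·60 + 57 → 21:57, 2024-01-08 - 1 day = 2024-01-07
→ 2024-01-07 21:57 CNH

2024-01-07 21:57 CNH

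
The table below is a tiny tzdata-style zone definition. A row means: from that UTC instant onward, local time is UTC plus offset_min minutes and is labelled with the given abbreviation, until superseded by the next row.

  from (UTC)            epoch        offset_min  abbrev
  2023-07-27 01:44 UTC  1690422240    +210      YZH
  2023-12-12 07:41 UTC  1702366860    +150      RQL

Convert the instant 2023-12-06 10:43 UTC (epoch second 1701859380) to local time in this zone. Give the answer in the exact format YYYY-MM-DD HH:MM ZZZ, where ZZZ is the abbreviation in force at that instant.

Query: 2023-12-06 10:43 UTC
Rule 1/2 (YZH, +03:30): 2023-07-27 01:44 UTC ≤ query < 2023-12-12 07:41 UTC
10·60 + 43 + 210 = 853 min
853 = 0·1440 + 853; 853 = 14·60 + 13 → 14:13, same day
→ 2023-12-06 14:13 YZH

2023-12-06 14:13 YZH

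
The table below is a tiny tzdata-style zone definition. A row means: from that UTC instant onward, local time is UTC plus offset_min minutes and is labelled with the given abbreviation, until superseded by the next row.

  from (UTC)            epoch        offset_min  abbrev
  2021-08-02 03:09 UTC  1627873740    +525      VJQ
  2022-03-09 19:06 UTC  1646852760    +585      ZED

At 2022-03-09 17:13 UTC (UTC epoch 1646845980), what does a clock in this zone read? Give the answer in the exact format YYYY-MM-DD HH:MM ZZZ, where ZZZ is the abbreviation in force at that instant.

Query: 2022-03-09 17:13 UTC
Rule 1/2 (VJQ, +08:45): 2021-08-02 03:09 UTC ≤ query < 2022-03-09 19:06 UTC
17·60 + 13 + 525 = 1558 min
1558 = 1·1440 + 118; 118 = 1·60 + 58 → 01:58, 2022-03-09 + 1 day = 2022-03-10
→ 2022-03-10 01:58 VJQ

2022-03-10 01:58 VJQ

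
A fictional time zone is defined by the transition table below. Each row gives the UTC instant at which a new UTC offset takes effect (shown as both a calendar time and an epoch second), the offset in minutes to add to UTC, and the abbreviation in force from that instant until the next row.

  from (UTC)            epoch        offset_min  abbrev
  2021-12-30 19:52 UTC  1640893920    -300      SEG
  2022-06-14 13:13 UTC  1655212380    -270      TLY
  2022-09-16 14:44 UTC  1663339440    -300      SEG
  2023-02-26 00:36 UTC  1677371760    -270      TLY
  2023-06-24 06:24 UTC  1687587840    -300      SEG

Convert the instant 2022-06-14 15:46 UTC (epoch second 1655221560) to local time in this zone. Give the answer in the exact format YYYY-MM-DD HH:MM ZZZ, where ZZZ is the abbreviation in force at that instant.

Query: 2022-06-14 15:46 UTC
Rule 2/5 (TLY, -04:30): 2022-06-14 13:13 UTC ≤ query < 2022-09-16 14:44 UTC
15·60 + 46 - 270 = 676 min
676 = 0·1440 + 676; 676 = 11·60 + 16 → 11:16, same day
→ 2022-06-14 11:16 TLY

2022-06-14 11:16 TLY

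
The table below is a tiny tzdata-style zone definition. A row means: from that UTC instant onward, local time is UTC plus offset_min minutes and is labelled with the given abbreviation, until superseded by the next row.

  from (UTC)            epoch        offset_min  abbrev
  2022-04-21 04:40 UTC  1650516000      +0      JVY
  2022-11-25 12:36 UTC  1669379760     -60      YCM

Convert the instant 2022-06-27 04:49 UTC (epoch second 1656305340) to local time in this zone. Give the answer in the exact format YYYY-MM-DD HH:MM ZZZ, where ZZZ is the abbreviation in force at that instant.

Query: 2022-06-27 04:49 UTC
Rule 1/2 (JVY, +00:00): 2022-04-21 04:40 UTC ≤ query < 2022-11-25 12:36 UTC
4·60 + 49 + 0 = 289 min
289 = 0·1440 + 289; 289 = 4·60 + 49 → 04:49, same day
→ 2022-06-27 04:49 JVY

2022-06-27 04:49 JVY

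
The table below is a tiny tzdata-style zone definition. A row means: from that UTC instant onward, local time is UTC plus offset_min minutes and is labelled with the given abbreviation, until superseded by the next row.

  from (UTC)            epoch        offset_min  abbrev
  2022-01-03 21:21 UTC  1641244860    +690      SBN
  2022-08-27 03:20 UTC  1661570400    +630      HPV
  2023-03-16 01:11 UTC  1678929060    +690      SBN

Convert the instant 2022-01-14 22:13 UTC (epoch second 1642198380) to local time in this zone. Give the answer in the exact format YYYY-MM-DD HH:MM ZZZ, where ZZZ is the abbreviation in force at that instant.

2022-01-15 09:43 SBN

Query: 2022-01-14 22:13 UTC
Rule 1/3 (SBN, +11:30): 2022-01-03 21:21 UTC ≤ query < 2022-08-27 03:20 UTC
22·60 + 13 + 690 = 2023 min
2023 = 1·1440 + 583; 583 = 9·60 + 43 → 09:43, 2022-01-14 + 1 day = 2022-01-15
→ 2022-01-15 09:43 SBN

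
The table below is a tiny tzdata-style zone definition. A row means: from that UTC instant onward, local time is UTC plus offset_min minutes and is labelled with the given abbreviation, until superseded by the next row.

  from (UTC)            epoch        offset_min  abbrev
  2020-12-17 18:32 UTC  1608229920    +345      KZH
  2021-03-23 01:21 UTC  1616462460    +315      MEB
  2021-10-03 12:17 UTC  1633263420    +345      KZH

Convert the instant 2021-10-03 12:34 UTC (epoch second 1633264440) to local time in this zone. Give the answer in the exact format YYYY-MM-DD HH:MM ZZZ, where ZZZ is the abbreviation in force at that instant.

Query: 2021-10-03 12:34 UTC
Rule 3/3 (KZH, +05:45): 2021-10-03 12:17 UTC ≤ query < +∞
12·60 + 34 + 345 = 1099 min
1099 = 0·1440 + 1099; 1099 = 18·60 + 19 → 18:19, same day
→ 2021-10-03 18:19 KZH

2021-10-03 18:19 KZH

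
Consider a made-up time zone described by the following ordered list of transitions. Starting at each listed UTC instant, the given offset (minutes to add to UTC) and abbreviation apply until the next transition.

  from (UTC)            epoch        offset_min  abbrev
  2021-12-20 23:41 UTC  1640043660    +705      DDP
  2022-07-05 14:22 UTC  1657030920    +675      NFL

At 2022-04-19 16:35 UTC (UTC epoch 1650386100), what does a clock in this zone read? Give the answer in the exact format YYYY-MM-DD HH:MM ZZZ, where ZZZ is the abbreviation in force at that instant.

Query: 2022-04-19 16:35 UTC
Rule 1/2 (DDP, +11:45): 2021-12-20 23:41 UTC ≤ query < 2022-07-05 14:22 UTC
16·60 + 35 + 705 = 1700 min
1700 = 1·1440 + 260; 260 = 4·60 + 20 → 04:20, 2022-04-19 + 1 day = 2022-04-20
→ 2022-04-20 04:20 DDP

2022-04-20 04:20 DDP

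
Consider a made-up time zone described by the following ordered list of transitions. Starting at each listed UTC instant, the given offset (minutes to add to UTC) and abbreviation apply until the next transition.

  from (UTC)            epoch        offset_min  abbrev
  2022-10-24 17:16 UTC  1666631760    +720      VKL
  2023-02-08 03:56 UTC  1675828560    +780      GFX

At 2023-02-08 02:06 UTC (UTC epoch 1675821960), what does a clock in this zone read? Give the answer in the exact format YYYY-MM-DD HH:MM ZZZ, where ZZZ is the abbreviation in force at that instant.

Query: 2023-02-08 02:06 UTC
Rule 1/2 (VKL, +12:00): 2022-10-24 17:16 UTC ≤ query < 2023-02-08 03:56 UTC
2·60 + 6 + 720 = 846 min
846 = 0·1440 + 846; 846 = 14·60 + 6 → 14:06, same day
→ 2023-02-08 14:06 VKL

2023-02-08 14:06 VKL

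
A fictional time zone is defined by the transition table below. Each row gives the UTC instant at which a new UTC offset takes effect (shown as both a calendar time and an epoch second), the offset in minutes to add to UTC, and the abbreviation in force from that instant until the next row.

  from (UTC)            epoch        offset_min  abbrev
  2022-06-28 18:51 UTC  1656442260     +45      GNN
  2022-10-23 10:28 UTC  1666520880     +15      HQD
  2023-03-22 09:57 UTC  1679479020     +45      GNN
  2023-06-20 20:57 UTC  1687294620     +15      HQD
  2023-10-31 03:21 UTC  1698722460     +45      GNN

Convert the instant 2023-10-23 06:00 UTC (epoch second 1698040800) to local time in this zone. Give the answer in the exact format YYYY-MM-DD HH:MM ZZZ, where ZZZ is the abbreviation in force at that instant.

Query: 2023-10-23 06:00 UTC
Rule 4/5 (HQD, +00:15): 2023-06-20 20:57 UTC ≤ query < 2023-10-31 03:21 UTC
6·60 + 0 + 15 = 375 min
375 = 0·1440 + 375; 375 = 6·60 + 15 → 06:15, same day
→ 2023-10-23 06:15 HQD

2023-10-23 06:15 HQD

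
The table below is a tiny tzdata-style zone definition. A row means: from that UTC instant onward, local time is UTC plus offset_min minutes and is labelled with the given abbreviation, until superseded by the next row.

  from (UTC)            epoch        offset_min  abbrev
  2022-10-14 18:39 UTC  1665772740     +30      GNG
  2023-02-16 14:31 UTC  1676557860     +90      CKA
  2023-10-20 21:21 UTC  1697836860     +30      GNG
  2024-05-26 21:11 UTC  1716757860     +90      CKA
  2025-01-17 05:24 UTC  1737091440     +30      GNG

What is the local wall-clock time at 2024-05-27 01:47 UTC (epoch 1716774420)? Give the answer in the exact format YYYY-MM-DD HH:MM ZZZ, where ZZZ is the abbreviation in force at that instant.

Query: 2024-05-27 01:47 UTC
Rule 4/5 (CKA, +01:30): 2024-05-26 21:11 UTC ≤ query < 2025-01-17 05:24 UTC
1·60 + 47 + 90 = 197 min
197 = 0·1440 + 197; 197 = 3·60 + 17 → 03:17, same day
→ 2024-05-27 03:17 CKA

2024-05-27 03:17 CKA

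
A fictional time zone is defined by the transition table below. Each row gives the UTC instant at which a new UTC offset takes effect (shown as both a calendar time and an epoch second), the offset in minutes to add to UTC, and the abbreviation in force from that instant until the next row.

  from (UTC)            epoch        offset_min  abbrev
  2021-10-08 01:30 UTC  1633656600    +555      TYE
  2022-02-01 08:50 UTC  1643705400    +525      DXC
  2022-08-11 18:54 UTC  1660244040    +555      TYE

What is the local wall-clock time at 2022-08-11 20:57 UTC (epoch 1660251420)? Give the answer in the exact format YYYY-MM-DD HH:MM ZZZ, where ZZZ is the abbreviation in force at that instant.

Query: 2022-08-11 20:57 UTC
Rule 3/3 (TYE, +09:15): 2022-08-11 18:54 UTC ≤ query < +∞
20·60 + 57 + 555 = 1812 min
1812 = 1·1440 + 372; 372 = 6·60 + 12 → 06:12, 2022-08-11 + 1 day = 2022-08-12
→ 2022-08-12 06:12 TYE

2022-08-12 06:12 TYE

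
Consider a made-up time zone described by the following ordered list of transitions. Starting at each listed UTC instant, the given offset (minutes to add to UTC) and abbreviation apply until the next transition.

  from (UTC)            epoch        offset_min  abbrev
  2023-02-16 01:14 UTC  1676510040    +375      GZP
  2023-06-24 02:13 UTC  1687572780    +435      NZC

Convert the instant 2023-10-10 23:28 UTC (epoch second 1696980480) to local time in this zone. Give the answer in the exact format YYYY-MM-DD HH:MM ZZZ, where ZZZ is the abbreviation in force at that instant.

Query: 2023-10-10 23:28 UTC
Rule 2/2 (NZC, +07:15): 2023-06-24 02:13 UTC ≤ query < +∞
23·60 + 28 + 435 = 1843 min
1843 = 1·1440 + 403; 403 = 6·60 + 43 → 06:43, 2023-10-10 + 1 day = 2023-10-11
→ 2023-10-11 06:43 NZC

2023-10-11 06:43 NZC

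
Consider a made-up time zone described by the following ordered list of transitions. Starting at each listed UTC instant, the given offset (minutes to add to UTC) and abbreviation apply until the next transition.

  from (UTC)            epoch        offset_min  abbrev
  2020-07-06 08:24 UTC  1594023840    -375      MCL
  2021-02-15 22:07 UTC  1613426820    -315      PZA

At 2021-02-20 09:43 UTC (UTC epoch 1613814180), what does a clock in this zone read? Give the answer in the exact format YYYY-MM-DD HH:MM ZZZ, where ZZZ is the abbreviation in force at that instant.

2021-02-20 04:28 PZA

Query: 2021-02-20 09:43 UTC
Rule 2/2 (PZA, -05:15): 2021-02-15 22:07 UTC ≤ query < +∞
9·60 + 43 - 315 = 268 min
268 = 0·1440 + 268; 268 = 4·60 + 28 → 04:28, same day
→ 2021-02-20 04:28 PZA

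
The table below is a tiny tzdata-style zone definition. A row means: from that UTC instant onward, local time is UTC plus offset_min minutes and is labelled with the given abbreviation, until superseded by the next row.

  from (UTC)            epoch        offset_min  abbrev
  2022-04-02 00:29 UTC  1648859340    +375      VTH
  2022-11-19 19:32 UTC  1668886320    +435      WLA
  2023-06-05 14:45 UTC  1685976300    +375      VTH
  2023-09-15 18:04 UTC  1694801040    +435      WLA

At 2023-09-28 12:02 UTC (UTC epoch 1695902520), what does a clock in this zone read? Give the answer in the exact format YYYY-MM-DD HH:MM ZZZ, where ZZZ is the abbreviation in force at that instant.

2023-09-28 19:17 WLA

Query: 2023-09-28 12:02 UTC
Rule 4/4 (WLA, +07:15): 2023-09-15 18:04 UTC ≤ query < +∞
12·60 + 2 + 435 = 1157 min
1157 = 0·1440 + 1157; 1157 = 19·60 + 17 → 19:17, same day
→ 2023-09-28 19:17 WLA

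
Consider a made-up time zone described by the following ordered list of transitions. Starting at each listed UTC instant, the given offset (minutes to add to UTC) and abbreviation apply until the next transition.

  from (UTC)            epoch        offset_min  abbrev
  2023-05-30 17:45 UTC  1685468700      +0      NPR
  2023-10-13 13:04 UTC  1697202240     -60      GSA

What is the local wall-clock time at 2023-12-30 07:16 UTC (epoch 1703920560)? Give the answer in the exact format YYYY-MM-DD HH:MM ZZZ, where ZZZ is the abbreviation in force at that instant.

2023-12-30 06:16 GSA

Query: 2023-12-30 07:16 UTC
Rule 2/2 (GSA, -01:00): 2023-10-13 13:04 UTC ≤ query < +∞
7·60 + 16 - 60 = 376 min
376 = 0·1440 + 376; 376 = 6·60 + 16 → 06:16, same day
→ 2023-12-30 06:16 GSA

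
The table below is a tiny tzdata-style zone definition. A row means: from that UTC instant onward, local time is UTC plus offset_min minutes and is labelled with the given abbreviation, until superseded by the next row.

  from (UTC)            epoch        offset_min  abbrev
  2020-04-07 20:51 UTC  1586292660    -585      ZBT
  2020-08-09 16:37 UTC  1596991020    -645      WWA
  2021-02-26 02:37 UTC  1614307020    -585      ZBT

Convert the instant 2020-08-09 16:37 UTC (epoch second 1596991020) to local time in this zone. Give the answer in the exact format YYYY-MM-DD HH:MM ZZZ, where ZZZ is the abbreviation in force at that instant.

Query: 2020-08-09 16:37 UTC
Rule 2/3 (WWA, -10:45): 2020-08-09 16:37 UTC ≤ query < 2021-02-26 02:37 UTC
16·60 + 37 - 645 = 352 min
352 = 0·1440 + 352; 352 = 5·60 + 52 → 05:52, same day
→ 2020-08-09 05:52 WWA

2020-08-09 05:52 WWA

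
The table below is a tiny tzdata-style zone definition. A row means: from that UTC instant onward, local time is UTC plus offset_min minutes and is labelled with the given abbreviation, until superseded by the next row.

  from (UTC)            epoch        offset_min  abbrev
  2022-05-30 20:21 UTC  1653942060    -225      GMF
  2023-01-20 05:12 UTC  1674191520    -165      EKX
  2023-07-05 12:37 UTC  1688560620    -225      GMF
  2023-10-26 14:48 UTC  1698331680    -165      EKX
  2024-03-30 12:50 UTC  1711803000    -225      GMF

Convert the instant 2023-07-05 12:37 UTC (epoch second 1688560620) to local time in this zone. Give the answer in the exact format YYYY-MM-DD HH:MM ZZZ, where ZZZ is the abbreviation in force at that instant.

2023-07-05 08:52 GMF

Query: 2023-07-05 12:37 UTC
Rule 3/5 (GMF, -03:45): 2023-07-05 12:37 UTC ≤ query < 2023-10-26 14:48 UTC
12·60 + 37 - 225 = 532 min
532 = 0·1440 + 532; 532 = 8·60 + 52 → 08:52, same day
→ 2023-07-05 08:52 GMF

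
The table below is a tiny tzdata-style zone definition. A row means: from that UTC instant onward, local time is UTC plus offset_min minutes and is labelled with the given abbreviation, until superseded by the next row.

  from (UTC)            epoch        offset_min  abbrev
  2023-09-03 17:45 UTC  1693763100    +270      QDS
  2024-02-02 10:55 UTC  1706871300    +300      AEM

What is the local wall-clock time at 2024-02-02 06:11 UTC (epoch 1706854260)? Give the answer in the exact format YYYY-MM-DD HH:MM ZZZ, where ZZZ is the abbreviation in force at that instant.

2024-02-02 10:41 QDS

Query: 2024-02-02 06:11 UTC
Rule 1/2 (QDS, +04:30): 2023-09-03 17:45 UTC ≤ query < 2024-02-02 10:55 UTC
6·60 + 11 + 270 = 641 min
641 = 0·1440 + 641; 641 = 10·60 + 41 → 10:41, same day
→ 2024-02-02 10:41 QDS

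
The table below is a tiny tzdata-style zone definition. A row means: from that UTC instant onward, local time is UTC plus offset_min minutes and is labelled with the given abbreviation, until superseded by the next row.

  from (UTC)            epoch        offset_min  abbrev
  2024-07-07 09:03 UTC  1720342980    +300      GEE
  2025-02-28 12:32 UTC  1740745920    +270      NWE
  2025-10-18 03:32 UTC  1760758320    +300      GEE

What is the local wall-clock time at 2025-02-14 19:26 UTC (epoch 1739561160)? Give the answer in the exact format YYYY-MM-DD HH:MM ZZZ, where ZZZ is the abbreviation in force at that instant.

Query: 2025-02-14 19:26 UTC
Rule 1/3 (GEE, +05:00): 2024-07-07 09:03 UTC ≤ query < 2025-02-28 12:32 UTC
19·60 + 26 + 300 = 1466 min
1466 = 1·1440 + 26; 26 = 0·60 + 26 → 00:26, 2025-02-14 + 1 day = 2025-02-15
→ 2025-02-15 00:26 GEE

2025-02-15 00:26 GEE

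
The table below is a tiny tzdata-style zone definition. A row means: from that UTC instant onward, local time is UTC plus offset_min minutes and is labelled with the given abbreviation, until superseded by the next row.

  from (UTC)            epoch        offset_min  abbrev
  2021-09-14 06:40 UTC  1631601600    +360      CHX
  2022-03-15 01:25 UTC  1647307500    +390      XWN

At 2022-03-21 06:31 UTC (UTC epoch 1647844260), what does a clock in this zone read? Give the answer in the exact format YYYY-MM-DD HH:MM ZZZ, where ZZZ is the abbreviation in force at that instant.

Query: 2022-03-21 06:31 UTC
Rule 2/2 (XWN, +06:30): 2022-03-15 01:25 UTC ≤ query < +∞
6·60 + 31 + 390 = 781 min
781 = 0·1440 + 781; 781 = 13·60 + 1 → 13:01, same day
→ 2022-03-21 13:01 XWN

2022-03-21 13:01 XWN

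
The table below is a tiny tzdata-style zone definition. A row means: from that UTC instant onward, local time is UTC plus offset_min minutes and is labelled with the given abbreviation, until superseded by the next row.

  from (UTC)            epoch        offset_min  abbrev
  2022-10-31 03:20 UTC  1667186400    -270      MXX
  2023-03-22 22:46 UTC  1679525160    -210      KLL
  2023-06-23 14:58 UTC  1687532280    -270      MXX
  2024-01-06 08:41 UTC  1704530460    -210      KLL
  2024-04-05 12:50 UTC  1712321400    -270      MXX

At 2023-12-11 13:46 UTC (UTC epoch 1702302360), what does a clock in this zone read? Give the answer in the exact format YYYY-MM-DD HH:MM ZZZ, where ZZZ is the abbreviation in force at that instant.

Query: 2023-12-11 13:46 UTC
Rule 3/5 (MXX, -04:30): 2023-06-23 14:58 UTC ≤ query < 2024-01-06 08:41 UTC
13·60 + 46 - 270 = 556 min
556 = 0·1440 + 556; 556 = 9·60 + 16 → 09:16, same day
→ 2023-12-11 09:16 MXX

2023-12-11 09:16 MXX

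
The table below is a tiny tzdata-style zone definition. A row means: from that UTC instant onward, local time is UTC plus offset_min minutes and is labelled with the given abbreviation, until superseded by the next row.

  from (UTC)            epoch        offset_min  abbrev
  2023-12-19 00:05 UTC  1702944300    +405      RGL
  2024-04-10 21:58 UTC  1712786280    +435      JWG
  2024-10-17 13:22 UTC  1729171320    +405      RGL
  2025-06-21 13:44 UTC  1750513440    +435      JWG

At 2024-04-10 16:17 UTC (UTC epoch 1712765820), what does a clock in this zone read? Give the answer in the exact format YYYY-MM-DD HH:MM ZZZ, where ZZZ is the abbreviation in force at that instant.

Query: 2024-04-10 16:17 UTC
Rule 1/4 (RGL, +06:45): 2023-12-19 00:05 UTC ≤ query < 2024-04-10 21:58 UTC
16·60 + 17 + 405 = 1382 min
1382 = 0·1440 + 1382; 1382 = 23·60 + 2 → 23:02, same day
→ 2024-04-10 23:02 RGL

2024-04-10 23:02 RGL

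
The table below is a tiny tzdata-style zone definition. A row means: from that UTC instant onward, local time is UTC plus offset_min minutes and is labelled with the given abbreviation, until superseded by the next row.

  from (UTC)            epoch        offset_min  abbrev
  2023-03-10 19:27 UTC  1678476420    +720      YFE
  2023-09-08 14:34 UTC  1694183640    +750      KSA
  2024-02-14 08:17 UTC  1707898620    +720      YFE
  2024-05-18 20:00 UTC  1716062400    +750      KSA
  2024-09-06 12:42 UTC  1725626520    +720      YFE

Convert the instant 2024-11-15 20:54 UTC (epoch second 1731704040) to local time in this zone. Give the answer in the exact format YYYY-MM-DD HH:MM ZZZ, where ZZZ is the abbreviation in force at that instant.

Query: 2024-11-15 20:54 UTC
Rule 5/5 (YFE, +12:00): 2024-09-06 12:42 UTC ≤ query < +∞
20·60 + 54 + 720 = 1974 min
1974 = 1·1440 + 534; 534 = 8·60 + 54 → 08:54, 2024-11-15 + 1 day = 2024-11-16
→ 2024-11-16 08:54 YFE

2024-11-16 08:54 YFE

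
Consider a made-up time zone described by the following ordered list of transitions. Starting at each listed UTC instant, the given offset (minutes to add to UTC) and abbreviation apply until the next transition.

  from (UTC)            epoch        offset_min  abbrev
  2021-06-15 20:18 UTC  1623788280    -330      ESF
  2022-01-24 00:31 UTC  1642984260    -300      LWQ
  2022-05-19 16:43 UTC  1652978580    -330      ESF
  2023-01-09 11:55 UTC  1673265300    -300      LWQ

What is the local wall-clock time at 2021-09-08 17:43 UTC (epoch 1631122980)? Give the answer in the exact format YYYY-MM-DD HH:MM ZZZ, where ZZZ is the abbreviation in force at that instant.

Query: 2021-09-08 17:43 UTC
Rule 1/4 (ESF, -05:30): 2021-06-15 20:18 UTC ≤ query < 2022-01-24 00:31 UTC
17·60 + 43 - 330 = 733 min
733 = 0·1440 + 733; 733 = 12·60 + 13 → 12:13, same day
→ 2021-09-08 12:13 ESF

2021-09-08 12:13 ESF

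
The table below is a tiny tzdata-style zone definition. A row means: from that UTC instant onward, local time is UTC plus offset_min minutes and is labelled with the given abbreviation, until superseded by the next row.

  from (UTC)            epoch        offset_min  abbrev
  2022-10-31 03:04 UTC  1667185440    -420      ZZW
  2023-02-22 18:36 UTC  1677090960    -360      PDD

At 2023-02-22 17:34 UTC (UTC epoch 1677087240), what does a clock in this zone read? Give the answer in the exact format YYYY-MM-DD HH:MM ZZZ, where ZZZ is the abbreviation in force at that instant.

2023-02-22 10:34 ZZW

Query: 2023-02-22 17:34 UTC
Rule 1/2 (ZZW, -07:00): 2022-10-31 03:04 UTC ≤ query < 2023-02-22 18:36 UTC
17·60 + 34 - 420 = 634 min
634 = 0·1440 + 634; 634 = 10·60 + 34 → 10:34, same day
→ 2023-02-22 10:34 ZZW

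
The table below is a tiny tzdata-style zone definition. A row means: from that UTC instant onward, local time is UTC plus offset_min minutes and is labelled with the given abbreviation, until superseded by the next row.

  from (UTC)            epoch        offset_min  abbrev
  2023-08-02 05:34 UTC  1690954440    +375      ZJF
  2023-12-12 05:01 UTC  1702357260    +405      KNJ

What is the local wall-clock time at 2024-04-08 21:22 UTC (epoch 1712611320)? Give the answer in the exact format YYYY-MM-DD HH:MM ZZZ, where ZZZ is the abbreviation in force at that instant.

2024-04-09 04:07 KNJ

Query: 2024-04-08 21:22 UTC
Rule 2/2 (KNJ, +06:45): 2023-12-12 05:01 UTC ≤ query < +∞
21·60 + 22 + 405 = 1687 min
1687 = 1·1440 + 247; 247 = 4·60 + 7 → 04:07, 2024-04-08 + 1 day = 2024-04-09
→ 2024-04-09 04:07 KNJ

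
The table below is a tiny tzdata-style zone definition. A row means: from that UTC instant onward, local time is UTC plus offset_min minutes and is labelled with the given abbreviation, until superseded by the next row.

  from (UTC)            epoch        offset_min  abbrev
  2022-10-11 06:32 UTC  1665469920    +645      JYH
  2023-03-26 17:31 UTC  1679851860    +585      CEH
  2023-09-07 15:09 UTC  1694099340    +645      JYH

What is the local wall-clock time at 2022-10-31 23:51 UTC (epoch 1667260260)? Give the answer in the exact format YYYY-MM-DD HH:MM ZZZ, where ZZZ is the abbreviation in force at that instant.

Query: 2022-10-31 23:51 UTC
Rule 1/3 (JYH, +10:45): 2022-10-11 06:32 UTC ≤ query < 2023-03-26 17:31 UTC
23·60 + 51 + 645 = 2076 min
2076 = 1·1440 + 636; 636 = 10·60 + 36 → 10:36, 2022-10-31 + 1 day = 2022-11-01
→ 2022-11-01 10:36 JYH

2022-11-01 10:36 JYH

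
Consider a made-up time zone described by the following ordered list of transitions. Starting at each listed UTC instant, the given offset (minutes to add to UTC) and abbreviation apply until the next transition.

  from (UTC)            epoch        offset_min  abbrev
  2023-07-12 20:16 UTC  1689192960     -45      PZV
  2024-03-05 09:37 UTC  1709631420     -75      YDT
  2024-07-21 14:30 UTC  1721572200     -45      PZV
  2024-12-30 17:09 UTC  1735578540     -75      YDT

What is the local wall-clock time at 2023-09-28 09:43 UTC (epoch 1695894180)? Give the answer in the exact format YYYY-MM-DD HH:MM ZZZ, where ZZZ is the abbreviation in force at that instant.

Query: 2023-09-28 09:43 UTC
Rule 1/4 (PZV, -00:45): 2023-07-12 20:16 UTC ≤ query < 2024-03-05 09:37 UTC
9·60 + 43 - 45 = 538 min
538 = 0·1440 + 538; 538 = 8·60 + 58 → 08:58, same day
→ 2023-09-28 08:58 PZV

2023-09-28 08:58 PZV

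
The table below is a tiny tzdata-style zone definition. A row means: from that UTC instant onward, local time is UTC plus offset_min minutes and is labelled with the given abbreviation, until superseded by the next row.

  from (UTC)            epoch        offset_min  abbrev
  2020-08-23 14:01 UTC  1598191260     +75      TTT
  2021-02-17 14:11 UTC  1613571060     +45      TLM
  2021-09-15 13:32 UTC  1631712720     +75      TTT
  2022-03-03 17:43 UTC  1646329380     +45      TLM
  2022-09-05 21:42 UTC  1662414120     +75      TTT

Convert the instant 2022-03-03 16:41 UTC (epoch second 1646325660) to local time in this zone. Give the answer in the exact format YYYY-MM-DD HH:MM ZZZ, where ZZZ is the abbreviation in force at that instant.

2022-03-03 17:56 TTT

Query: 2022-03-03 16:41 UTC
Rule 3/5 (TTT, +01:15): 2021-09-15 13:32 UTC ≤ query < 2022-03-03 17:43 UTC
16·60 + 41 + 75 = 1076 min
1076 = 0·1440 + 1076; 1076 = 17·60 + 56 → 17:56, same day
→ 2022-03-03 17:56 TTT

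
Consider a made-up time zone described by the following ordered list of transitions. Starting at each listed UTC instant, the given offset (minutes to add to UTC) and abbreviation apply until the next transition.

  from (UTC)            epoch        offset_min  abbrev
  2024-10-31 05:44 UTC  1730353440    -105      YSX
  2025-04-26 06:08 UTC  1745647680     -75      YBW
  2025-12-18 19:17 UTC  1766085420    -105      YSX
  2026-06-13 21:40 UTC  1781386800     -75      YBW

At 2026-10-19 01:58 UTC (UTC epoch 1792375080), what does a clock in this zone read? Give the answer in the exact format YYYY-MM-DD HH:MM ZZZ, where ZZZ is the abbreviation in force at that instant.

2026-10-19 00:43 YBW

Query: 2026-10-19 01:58 UTC
Rule 4/4 (YBW, -01:15): 2026-06-13 21:40 UTC ≤ query < +∞
1·60 + 58 - 75 = 43 min
43 = 0·1440 + 43; 43 = 0·60 + 43 → 00:43, same day
→ 2026-10-19 00:43 YBW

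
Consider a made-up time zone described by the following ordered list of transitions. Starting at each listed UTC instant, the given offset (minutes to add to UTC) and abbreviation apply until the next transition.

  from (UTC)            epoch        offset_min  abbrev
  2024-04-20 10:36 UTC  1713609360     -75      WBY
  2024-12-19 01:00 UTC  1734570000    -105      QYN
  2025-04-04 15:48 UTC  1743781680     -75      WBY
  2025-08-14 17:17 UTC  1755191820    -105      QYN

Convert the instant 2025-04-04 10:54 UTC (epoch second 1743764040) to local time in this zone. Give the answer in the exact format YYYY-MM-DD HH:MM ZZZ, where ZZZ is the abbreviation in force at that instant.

2025-04-04 09:09 QYN

Query: 2025-04-04 10:54 UTC
Rule 2/4 (QYN, -01:45): 2024-12-19 01:00 UTC ≤ query < 2025-04-04 15:48 UTC
10·60 + 54 - 105 = 549 min
549 = 0·1440 + 549; 549 = 9·60 + 9 → 09:09, same day
→ 2025-04-04 09:09 QYN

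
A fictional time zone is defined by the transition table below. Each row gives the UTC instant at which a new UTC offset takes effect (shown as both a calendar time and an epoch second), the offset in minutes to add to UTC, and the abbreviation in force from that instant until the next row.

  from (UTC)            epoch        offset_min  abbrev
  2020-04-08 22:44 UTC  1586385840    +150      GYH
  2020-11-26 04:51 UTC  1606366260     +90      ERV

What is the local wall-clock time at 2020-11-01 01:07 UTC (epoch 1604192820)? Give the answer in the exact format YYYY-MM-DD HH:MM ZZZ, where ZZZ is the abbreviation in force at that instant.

Query: 2020-11-01 01:07 UTC
Rule 1/2 (GYH, +02:30): 2020-04-08 22:44 UTC ≤ query < 2020-11-26 04:51 UTC
1·60 + 7 + 150 = 217 min
217 = 0·1440 + 217; 217 = 3·60 + 37 → 03:37, same day
→ 2020-11-01 03:37 GYH

2020-11-01 03:37 GYH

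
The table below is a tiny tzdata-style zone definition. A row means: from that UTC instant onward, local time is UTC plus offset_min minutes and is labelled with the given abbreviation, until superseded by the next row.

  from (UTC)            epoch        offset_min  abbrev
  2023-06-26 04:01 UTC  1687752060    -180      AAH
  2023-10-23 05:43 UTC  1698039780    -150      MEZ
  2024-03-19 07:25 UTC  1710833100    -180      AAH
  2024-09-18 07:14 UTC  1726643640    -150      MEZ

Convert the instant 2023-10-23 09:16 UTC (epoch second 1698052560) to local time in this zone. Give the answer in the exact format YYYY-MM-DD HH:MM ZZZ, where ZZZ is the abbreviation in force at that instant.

2023-10-23 06:46 MEZ

Query: 2023-10-23 09:16 UTC
Rule 2/4 (MEZ, -02:30): 2023-10-23 05:43 UTC ≤ query < 2024-03-19 07:25 UTC
9·60 + 16 - 150 = 406 min
406 = 0·1440 + 406; 406 = 6·60 + 46 → 06:46, same day
→ 2023-10-23 06:46 MEZ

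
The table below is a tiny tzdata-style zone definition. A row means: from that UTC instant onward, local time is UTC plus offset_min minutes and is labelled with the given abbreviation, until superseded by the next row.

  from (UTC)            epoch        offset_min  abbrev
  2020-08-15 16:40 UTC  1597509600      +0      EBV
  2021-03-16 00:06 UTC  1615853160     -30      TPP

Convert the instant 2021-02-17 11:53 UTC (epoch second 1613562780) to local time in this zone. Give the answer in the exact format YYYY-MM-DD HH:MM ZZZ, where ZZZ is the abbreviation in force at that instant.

Query: 2021-02-17 11:53 UTC
Rule 1/2 (EBV, +00:00): 2020-08-15 16:40 UTC ≤ query < 2021-03-16 00:06 UTC
11·60 + 53 + 0 = 713 min
713 = 0·1440 + 713; 713 = 11·60 + 53 → 11:53, same day
→ 2021-02-17 11:53 EBV

2021-02-17 11:53 EBV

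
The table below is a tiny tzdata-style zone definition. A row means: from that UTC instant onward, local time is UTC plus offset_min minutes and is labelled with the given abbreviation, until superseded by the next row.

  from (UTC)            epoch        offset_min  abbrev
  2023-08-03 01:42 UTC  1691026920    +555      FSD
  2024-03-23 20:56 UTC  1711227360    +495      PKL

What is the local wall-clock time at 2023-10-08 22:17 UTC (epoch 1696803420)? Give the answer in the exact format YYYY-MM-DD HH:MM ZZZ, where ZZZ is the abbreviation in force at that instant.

2023-10-09 07:32 FSD

Query: 2023-10-08 22:17 UTC
Rule 1/2 (FSD, +09:15): 2023-08-03 01:42 UTC ≤ query < 2024-03-23 20:56 UTC
22·60 + 17 + 555 = 1892 min
1892 = 1·1440 + 452; 452 = 7·60 + 32 → 07:32, 2023-10-08 + 1 day = 2023-10-09
→ 2023-10-09 07:32 FSD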